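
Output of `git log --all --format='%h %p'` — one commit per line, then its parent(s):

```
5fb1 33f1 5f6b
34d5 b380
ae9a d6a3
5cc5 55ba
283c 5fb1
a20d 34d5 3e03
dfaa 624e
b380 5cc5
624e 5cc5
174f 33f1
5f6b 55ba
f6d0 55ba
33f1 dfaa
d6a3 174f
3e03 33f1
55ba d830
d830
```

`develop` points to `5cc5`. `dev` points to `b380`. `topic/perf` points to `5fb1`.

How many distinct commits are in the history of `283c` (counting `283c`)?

9

Walking parent pointers from 283c: reachable set = {283c, 33f1, 55ba, 5cc5, 5f6b, 5fb1, 624e, d830, dfaa}.
That is 9 commits.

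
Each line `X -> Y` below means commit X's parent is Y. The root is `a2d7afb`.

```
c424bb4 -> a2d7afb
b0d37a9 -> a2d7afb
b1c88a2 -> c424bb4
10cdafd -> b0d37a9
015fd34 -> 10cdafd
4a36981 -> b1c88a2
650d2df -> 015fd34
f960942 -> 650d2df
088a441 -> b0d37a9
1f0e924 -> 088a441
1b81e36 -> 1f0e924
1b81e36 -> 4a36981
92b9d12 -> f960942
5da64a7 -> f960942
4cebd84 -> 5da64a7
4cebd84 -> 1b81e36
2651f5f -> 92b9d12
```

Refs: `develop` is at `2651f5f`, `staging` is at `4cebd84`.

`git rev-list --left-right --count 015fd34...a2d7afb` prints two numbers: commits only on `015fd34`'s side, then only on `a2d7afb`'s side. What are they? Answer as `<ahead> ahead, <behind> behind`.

3 ahead, 0 behind

Reachable from 015fd34: {015fd34, 10cdafd, a2d7afb, b0d37a9}.
Reachable from a2d7afb: {a2d7afb}.
Only in 015fd34's history (ahead): {015fd34, 10cdafd, b0d37a9} — 3.
Only in a2d7afb's history (behind): {} — 0.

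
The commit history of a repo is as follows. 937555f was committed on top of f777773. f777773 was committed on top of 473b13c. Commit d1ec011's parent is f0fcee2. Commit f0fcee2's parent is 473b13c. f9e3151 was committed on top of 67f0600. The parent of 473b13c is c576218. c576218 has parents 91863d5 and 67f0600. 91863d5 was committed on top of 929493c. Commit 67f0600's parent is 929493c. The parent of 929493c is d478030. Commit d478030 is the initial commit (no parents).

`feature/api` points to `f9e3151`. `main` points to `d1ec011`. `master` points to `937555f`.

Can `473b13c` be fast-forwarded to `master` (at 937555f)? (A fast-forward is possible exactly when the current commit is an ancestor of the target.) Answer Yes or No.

A fast-forward from 473b13c to 937555f is possible iff 473b13c is an ancestor of 937555f.
Ancestors of 937555f: {473b13c, 67f0600, 91863d5, 929493c, 937555f, c576218, d478030, f777773}.
473b13c is among them, so fast-forward is possible.

Yes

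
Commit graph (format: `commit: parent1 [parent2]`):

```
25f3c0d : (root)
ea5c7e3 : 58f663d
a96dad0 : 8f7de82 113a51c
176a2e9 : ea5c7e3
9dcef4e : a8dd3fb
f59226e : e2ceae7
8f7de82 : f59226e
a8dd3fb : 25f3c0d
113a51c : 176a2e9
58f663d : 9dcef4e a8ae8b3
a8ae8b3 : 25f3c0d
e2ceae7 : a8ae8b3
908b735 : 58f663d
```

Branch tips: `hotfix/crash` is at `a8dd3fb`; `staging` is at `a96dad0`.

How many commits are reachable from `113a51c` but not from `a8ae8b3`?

Reachable from 113a51c: {113a51c, 176a2e9, 25f3c0d, 58f663d, 9dcef4e, a8ae8b3, a8dd3fb, ea5c7e3}.
Reachable from a8ae8b3: {25f3c0d, a8ae8b3}.
In 113a51c's history but not a8ae8b3's: {113a51c, 176a2e9, 58f663d, 9dcef4e, a8dd3fb, ea5c7e3} — 6 commits.

6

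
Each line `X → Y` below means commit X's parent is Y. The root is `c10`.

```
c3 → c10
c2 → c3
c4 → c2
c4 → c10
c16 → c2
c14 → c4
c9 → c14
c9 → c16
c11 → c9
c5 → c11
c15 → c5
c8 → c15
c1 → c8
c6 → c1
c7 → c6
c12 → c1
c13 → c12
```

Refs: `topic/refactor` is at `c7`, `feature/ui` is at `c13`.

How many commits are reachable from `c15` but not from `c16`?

6

Reachable from c15: {c10, c11, c14, c15, c16, c2, c3, c4, c5, c9}.
Reachable from c16: {c10, c16, c2, c3}.
In c15's history but not c16's: {c11, c14, c15, c4, c5, c9} — 6 commits.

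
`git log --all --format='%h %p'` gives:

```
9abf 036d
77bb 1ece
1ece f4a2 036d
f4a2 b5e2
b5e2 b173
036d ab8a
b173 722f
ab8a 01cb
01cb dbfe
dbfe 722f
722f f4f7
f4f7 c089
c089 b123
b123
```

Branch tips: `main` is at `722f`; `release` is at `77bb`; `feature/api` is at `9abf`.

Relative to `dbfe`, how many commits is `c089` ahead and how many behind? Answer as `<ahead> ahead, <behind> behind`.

Reachable from c089: {b123, c089}.
Reachable from dbfe: {722f, b123, c089, dbfe, f4f7}.
Only in c089's history (ahead): {} — 0.
Only in dbfe's history (behind): {722f, dbfe, f4f7} — 3.

0 ahead, 3 behind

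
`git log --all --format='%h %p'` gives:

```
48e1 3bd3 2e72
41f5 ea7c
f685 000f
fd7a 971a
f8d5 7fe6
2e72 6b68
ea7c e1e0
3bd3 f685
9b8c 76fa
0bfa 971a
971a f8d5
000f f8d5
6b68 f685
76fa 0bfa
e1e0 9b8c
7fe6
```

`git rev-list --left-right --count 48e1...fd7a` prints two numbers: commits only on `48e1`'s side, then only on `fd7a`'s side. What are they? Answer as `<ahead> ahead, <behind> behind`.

6 ahead, 2 behind

Reachable from 48e1: {000f, 2e72, 3bd3, 48e1, 6b68, 7fe6, f685, f8d5}.
Reachable from fd7a: {7fe6, 971a, f8d5, fd7a}.
Only in 48e1's history (ahead): {000f, 2e72, 3bd3, 48e1, 6b68, f685} — 6.
Only in fd7a's history (behind): {971a, fd7a} — 2.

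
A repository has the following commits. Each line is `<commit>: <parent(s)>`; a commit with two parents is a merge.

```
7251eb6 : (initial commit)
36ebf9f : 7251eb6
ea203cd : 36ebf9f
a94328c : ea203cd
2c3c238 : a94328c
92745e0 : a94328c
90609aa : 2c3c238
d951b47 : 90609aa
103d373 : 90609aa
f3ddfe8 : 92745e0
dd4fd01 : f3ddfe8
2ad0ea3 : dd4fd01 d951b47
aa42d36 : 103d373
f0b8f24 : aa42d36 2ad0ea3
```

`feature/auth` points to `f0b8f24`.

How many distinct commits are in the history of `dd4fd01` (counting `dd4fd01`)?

Walking parent pointers from dd4fd01: reachable set = {36ebf9f, 7251eb6, 92745e0, a94328c, dd4fd01, ea203cd, f3ddfe8}.
That is 7 commits.

7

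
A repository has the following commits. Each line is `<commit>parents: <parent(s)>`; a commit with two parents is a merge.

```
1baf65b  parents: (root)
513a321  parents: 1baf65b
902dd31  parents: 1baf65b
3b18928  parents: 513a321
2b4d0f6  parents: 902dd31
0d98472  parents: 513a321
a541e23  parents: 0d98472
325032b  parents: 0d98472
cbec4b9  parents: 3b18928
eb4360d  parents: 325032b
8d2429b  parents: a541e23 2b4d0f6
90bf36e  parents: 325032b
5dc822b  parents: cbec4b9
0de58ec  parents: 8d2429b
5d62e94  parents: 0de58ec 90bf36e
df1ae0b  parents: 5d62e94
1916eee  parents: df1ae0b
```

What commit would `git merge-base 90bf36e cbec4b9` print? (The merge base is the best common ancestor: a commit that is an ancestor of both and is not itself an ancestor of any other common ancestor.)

513a321

Ancestors of 90bf36e: {0d98472, 1baf65b, 325032b, 513a321, 90bf36e}.
Ancestors of cbec4b9: {1baf65b, 3b18928, 513a321, cbec4b9}.
Common ancestors: {1baf65b, 513a321}.
Among these, 513a321 is not an ancestor of any other common ancestor — it is the merge base.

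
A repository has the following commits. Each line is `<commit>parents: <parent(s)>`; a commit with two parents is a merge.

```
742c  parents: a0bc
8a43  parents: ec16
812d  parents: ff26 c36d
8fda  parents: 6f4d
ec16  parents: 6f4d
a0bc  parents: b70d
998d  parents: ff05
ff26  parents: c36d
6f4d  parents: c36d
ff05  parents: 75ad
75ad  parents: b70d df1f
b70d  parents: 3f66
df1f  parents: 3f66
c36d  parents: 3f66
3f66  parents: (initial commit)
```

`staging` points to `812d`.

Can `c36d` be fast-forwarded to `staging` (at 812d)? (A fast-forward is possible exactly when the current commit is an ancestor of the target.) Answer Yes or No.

Yes

A fast-forward from c36d to 812d is possible iff c36d is an ancestor of 812d.
Ancestors of 812d: {3f66, 812d, c36d, ff26}.
c36d is among them, so fast-forward is possible.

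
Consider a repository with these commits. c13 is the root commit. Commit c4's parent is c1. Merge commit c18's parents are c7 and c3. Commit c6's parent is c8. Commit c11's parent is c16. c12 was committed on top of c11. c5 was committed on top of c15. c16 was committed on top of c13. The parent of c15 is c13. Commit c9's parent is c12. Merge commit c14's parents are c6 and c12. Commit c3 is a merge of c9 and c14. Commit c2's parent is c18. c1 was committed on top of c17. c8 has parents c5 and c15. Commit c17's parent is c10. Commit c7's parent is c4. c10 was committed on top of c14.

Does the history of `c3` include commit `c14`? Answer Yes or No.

Yes

Ancestors of c3 (commits reachable by following parents): {c11, c12, c13, c14, c15, c16, c3, c5, c6, c8, c9}.
c14 is in that set, so it is an ancestor of c3.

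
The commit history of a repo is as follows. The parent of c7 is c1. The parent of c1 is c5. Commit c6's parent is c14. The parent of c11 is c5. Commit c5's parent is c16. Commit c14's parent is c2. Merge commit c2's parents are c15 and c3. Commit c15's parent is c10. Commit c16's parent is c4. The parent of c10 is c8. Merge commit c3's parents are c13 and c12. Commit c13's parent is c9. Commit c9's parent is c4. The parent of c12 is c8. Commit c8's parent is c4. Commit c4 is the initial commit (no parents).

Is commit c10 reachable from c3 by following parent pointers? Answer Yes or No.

Ancestors of c3: {c12, c13, c3, c4, c8, c9}.
c10 is not in that set, so it is not an ancestor of c3.

No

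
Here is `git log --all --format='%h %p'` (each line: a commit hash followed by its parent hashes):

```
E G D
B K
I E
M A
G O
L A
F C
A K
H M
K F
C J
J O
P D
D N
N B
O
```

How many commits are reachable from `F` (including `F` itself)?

4

Walking parent pointers from F: reachable set = {C, F, J, O}.
That is 4 commits.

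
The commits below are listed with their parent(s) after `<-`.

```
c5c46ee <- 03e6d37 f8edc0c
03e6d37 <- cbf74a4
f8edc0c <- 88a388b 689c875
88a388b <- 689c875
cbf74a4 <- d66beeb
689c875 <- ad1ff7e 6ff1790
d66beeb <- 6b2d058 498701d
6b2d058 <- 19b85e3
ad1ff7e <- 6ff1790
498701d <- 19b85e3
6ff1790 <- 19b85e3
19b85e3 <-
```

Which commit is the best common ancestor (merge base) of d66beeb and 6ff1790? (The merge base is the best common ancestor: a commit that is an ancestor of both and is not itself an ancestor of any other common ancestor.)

Ancestors of d66beeb: {19b85e3, 498701d, 6b2d058, d66beeb}.
Ancestors of 6ff1790: {19b85e3, 6ff1790}.
Common ancestors: {19b85e3}.
The only common ancestor is 19b85e3, so it is the merge base.

19b85e3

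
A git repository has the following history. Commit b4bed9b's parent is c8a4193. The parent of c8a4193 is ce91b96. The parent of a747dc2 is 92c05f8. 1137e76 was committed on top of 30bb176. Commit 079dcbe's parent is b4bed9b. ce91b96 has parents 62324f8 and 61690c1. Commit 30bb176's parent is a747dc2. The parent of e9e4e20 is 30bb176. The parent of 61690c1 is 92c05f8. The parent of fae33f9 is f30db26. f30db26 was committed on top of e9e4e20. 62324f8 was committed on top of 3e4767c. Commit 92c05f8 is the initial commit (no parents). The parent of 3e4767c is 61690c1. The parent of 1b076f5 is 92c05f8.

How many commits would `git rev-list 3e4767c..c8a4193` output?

3

Reachable from c8a4193: {3e4767c, 61690c1, 62324f8, 92c05f8, c8a4193, ce91b96}.
Reachable from 3e4767c: {3e4767c, 61690c1, 92c05f8}.
In c8a4193's history but not 3e4767c's: {62324f8, c8a4193, ce91b96} — 3 commits.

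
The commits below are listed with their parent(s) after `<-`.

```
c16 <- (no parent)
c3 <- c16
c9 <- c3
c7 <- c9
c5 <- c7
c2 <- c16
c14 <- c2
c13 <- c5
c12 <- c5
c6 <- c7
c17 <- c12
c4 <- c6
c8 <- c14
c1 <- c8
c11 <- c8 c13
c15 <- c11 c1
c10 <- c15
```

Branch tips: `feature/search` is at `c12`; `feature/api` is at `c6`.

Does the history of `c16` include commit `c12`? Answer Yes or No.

No

Ancestors of c16: {c16}.
c12 is not in that set, so it is not an ancestor of c16.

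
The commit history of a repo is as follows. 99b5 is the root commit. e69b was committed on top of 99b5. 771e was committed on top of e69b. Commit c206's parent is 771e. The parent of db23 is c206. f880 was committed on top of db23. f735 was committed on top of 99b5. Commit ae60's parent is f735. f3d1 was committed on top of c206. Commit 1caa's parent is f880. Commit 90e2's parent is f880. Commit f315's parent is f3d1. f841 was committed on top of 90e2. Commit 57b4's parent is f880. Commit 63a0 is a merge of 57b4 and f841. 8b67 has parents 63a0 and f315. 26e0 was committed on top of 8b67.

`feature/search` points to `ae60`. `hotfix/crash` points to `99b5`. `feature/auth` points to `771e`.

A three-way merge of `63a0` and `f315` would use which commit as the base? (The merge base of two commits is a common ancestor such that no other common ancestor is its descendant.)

c206

Ancestors of 63a0: {57b4, 63a0, 771e, 90e2, 99b5, c206, db23, e69b, f841, f880}.
Ancestors of f315: {771e, 99b5, c206, e69b, f315, f3d1}.
Common ancestors: {771e, 99b5, c206, e69b}.
Among these, c206 is not an ancestor of any other common ancestor — it is the merge base.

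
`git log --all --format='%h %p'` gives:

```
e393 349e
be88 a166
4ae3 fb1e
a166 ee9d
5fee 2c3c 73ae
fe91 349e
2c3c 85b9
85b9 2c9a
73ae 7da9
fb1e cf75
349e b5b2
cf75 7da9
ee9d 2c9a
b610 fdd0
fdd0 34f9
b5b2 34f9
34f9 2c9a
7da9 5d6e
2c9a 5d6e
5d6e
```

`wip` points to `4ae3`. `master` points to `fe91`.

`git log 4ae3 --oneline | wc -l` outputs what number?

Walking parent pointers from 4ae3: reachable set = {4ae3, 5d6e, 7da9, cf75, fb1e}.
That is 5 commits.

5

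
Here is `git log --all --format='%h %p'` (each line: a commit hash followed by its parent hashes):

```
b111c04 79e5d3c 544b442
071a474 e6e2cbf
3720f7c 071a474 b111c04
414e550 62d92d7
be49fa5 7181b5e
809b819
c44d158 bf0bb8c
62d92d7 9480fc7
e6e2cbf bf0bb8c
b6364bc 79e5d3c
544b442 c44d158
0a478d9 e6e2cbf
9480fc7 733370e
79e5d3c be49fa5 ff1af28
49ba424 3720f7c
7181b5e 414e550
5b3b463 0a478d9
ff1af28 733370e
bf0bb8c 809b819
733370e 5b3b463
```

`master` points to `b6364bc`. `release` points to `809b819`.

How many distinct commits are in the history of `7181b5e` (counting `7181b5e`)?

10

Walking parent pointers from 7181b5e: reachable set = {0a478d9, 414e550, 5b3b463, 62d92d7, 7181b5e, 733370e, 809b819, 9480fc7, bf0bb8c, e6e2cbf}.
That is 10 commits.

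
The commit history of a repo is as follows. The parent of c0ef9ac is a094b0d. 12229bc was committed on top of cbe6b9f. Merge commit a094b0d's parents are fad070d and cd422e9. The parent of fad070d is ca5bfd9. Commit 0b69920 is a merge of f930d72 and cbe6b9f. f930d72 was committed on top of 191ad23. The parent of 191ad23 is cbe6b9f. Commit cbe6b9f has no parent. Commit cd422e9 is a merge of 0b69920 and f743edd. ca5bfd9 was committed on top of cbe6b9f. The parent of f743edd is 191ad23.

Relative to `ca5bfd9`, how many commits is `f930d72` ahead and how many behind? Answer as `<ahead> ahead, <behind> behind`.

Reachable from f930d72: {191ad23, cbe6b9f, f930d72}.
Reachable from ca5bfd9: {ca5bfd9, cbe6b9f}.
Only in f930d72's history (ahead): {191ad23, f930d72} — 2.
Only in ca5bfd9's history (behind): {ca5bfd9} — 1.

2 ahead, 1 behind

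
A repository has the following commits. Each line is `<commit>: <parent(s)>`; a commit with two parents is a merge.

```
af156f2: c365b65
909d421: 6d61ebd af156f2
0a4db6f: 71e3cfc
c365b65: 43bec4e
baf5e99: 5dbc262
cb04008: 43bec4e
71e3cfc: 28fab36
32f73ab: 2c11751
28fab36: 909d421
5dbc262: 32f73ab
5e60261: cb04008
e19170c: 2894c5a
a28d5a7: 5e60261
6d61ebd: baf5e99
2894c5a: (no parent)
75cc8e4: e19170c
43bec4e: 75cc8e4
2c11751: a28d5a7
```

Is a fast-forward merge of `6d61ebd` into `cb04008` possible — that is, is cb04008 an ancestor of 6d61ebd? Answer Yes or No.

A fast-forward from cb04008 to 6d61ebd is possible iff cb04008 is an ancestor of 6d61ebd.
Ancestors of 6d61ebd: {2894c5a, 2c11751, 32f73ab, 43bec4e, 5dbc262, 5e60261, 6d61ebd, 75cc8e4, a28d5a7, baf5e99, cb04008, e19170c}.
cb04008 is among them, so fast-forward is possible.

Yes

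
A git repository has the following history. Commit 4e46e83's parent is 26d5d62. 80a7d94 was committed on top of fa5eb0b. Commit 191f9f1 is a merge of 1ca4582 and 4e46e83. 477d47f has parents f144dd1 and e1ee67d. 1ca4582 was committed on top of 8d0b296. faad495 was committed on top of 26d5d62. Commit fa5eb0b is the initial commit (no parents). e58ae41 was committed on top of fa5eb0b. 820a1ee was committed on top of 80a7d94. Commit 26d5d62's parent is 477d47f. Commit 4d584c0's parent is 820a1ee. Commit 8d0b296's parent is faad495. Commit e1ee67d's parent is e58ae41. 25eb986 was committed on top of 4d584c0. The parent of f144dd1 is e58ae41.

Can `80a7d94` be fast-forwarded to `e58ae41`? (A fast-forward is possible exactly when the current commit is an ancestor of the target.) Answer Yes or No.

A fast-forward from 80a7d94 to e58ae41 is possible iff 80a7d94 is an ancestor of e58ae41.
Ancestors of e58ae41: {e58ae41, fa5eb0b}.
80a7d94 is not among them, so fast-forward is not possible.

No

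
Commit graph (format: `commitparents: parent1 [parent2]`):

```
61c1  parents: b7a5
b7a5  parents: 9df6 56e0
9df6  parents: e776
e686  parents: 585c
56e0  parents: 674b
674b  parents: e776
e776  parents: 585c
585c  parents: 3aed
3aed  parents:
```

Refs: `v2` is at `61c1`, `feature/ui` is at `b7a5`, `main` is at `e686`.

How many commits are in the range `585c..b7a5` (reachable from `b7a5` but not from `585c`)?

5

Reachable from b7a5: {3aed, 56e0, 585c, 674b, 9df6, b7a5, e776}.
Reachable from 585c: {3aed, 585c}.
In b7a5's history but not 585c's: {56e0, 674b, 9df6, b7a5, e776} — 5 commits.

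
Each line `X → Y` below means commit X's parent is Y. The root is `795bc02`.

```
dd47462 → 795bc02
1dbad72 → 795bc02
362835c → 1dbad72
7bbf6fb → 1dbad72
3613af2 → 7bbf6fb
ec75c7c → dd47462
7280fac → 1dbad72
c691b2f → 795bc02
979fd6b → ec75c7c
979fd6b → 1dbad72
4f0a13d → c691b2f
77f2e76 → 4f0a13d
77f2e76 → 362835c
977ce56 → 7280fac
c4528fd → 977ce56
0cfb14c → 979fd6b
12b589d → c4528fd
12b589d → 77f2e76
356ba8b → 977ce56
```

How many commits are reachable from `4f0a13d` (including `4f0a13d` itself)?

3

Walking parent pointers from 4f0a13d: reachable set = {4f0a13d, 795bc02, c691b2f}.
That is 3 commits.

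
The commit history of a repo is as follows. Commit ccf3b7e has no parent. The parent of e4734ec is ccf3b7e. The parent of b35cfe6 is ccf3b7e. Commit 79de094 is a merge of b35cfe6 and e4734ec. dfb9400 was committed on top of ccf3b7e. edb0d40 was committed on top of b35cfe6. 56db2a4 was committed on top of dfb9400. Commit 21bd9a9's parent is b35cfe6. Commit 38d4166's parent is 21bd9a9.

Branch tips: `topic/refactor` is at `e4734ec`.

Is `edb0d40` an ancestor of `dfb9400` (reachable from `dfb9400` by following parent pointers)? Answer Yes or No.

No

Ancestors of dfb9400: {ccf3b7e, dfb9400}.
edb0d40 is not in that set, so it is not an ancestor of dfb9400.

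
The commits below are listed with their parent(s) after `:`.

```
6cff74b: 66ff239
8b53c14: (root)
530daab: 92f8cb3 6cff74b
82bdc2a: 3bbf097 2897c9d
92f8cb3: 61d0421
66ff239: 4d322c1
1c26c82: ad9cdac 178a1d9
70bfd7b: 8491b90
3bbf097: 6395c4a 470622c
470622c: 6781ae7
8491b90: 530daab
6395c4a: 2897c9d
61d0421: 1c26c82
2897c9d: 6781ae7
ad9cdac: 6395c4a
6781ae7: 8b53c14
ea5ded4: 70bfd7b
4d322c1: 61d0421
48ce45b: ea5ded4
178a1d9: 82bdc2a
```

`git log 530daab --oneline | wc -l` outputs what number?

Walking parent pointers from 530daab: reachable set = {178a1d9, 1c26c82, 2897c9d, 3bbf097, 470622c, 4d322c1, 530daab, 61d0421, 6395c4a, 66ff239, 6781ae7, 6cff74b, 82bdc2a, 8b53c14, 92f8cb3, ad9cdac}.
That is 16 commits.

16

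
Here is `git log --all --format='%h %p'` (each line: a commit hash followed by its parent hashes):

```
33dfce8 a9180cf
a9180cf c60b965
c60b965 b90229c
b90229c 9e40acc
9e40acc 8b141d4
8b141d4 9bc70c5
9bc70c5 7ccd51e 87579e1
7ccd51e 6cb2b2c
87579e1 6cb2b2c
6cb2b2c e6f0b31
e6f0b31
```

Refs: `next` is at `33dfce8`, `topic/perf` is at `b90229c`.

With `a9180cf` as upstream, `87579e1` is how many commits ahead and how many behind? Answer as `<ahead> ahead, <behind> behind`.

Reachable from 87579e1: {6cb2b2c, 87579e1, e6f0b31}.
Reachable from a9180cf: {6cb2b2c, 7ccd51e, 87579e1, 8b141d4, 9bc70c5, 9e40acc, a9180cf, b90229c, c60b965, e6f0b31}.
Only in 87579e1's history (ahead): {} — 0.
Only in a9180cf's history (behind): {7ccd51e, 8b141d4, 9bc70c5, 9e40acc, a9180cf, b90229c, c60b965} — 7.

0 ahead, 7 behind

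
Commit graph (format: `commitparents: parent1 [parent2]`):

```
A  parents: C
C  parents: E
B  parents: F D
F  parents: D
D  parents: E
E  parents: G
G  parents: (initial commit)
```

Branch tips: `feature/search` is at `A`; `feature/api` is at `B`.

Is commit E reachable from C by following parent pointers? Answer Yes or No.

Ancestors of C (commits reachable by following parents): {C, E, G}.
E is in that set, so it is an ancestor of C.

Yes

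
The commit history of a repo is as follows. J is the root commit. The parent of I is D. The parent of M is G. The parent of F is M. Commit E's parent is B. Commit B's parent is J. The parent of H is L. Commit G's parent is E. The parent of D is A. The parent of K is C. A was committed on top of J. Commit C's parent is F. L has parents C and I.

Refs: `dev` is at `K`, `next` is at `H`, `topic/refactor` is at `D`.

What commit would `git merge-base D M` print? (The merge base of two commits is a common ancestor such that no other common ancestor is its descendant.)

Ancestors of D: {A, D, J}.
Ancestors of M: {B, E, G, J, M}.
Common ancestors: {J}.
The only common ancestor is J, so it is the merge base.

J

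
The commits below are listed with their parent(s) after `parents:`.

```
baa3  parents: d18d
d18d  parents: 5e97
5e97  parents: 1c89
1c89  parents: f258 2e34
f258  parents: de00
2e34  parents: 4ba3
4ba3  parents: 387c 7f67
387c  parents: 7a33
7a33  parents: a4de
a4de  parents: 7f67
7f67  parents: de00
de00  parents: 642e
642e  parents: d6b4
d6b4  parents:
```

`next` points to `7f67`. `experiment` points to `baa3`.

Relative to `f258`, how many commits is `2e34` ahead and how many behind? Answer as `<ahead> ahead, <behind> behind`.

Reachable from 2e34: {2e34, 387c, 4ba3, 642e, 7a33, 7f67, a4de, d6b4, de00}.
Reachable from f258: {642e, d6b4, de00, f258}.
Only in 2e34's history (ahead): {2e34, 387c, 4ba3, 7a33, 7f67, a4de} — 6.
Only in f258's history (behind): {f258} — 1.

6 ahead, 1 behind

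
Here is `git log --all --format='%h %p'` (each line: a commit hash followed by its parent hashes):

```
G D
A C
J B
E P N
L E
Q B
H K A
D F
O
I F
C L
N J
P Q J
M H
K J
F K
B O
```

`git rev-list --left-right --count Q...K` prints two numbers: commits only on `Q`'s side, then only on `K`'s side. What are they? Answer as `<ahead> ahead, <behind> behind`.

Reachable from Q: {B, O, Q}.
Reachable from K: {B, J, K, O}.
Only in Q's history (ahead): {Q} — 1.
Only in K's history (behind): {J, K} — 2.

1 ahead, 2 behind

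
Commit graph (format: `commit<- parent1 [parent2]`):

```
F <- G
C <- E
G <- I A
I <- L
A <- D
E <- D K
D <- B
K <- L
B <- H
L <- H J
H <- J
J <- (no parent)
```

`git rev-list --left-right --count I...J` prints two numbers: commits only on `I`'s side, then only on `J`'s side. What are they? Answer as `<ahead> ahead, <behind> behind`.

3 ahead, 0 behind

Reachable from I: {H, I, J, L}.
Reachable from J: {J}.
Only in I's history (ahead): {H, I, L} — 3.
Only in J's history (behind): {} — 0.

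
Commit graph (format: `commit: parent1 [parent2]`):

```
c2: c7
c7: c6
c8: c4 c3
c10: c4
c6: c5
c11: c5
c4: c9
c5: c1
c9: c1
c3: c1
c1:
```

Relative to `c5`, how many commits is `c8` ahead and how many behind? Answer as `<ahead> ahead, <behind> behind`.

4 ahead, 1 behind

Reachable from c8: {c1, c3, c4, c8, c9}.
Reachable from c5: {c1, c5}.
Only in c8's history (ahead): {c3, c4, c8, c9} — 4.
Only in c5's history (behind): {c5} — 1.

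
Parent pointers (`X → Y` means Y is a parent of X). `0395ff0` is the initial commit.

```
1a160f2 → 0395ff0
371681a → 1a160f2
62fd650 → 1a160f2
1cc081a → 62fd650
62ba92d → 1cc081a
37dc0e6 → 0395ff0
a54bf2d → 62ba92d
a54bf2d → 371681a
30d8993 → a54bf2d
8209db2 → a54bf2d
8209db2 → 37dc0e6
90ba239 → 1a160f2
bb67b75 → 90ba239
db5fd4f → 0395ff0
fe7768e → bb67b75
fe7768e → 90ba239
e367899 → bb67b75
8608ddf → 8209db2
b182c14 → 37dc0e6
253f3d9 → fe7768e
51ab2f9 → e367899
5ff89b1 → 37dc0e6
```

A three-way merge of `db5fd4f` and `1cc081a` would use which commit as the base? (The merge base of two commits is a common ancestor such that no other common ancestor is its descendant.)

0395ff0

Ancestors of db5fd4f: {0395ff0, db5fd4f}.
Ancestors of 1cc081a: {0395ff0, 1a160f2, 1cc081a, 62fd650}.
Common ancestors: {0395ff0}.
The only common ancestor is 0395ff0, so it is the merge base.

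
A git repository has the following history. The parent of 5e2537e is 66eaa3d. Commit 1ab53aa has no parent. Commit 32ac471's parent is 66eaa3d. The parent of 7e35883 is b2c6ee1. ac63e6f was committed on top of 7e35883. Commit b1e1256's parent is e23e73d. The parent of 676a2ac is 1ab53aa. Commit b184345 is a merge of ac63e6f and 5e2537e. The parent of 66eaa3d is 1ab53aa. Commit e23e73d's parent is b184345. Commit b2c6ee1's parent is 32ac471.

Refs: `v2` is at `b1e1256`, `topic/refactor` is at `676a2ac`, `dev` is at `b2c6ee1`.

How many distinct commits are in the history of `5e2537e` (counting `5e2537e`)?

3

Walking parent pointers from 5e2537e: reachable set = {1ab53aa, 5e2537e, 66eaa3d}.
That is 3 commits.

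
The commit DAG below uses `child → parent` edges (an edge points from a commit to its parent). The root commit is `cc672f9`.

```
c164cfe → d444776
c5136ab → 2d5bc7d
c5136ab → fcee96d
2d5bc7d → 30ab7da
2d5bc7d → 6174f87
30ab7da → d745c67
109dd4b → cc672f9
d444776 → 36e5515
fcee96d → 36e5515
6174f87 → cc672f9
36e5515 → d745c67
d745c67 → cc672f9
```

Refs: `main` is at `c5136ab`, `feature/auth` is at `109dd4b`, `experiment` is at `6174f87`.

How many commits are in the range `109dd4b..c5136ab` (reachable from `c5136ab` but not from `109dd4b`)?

Reachable from c5136ab: {2d5bc7d, 30ab7da, 36e5515, 6174f87, c5136ab, cc672f9, d745c67, fcee96d}.
Reachable from 109dd4b: {109dd4b, cc672f9}.
In c5136ab's history but not 109dd4b's: {2d5bc7d, 30ab7da, 36e5515, 6174f87, c5136ab, d745c67, fcee96d} — 7 commits.

7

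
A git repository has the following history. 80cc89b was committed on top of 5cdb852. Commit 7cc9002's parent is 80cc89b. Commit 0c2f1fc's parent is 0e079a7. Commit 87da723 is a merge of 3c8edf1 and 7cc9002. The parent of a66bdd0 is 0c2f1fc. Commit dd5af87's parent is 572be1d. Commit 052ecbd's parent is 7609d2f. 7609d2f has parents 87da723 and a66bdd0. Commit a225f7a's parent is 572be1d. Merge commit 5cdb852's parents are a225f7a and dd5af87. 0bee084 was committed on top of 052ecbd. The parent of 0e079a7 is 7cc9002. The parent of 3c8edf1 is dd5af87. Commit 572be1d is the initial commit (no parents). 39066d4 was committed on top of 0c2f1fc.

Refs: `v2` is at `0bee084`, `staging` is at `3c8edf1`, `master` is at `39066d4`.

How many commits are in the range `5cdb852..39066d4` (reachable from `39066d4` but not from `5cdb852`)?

5

Reachable from 39066d4: {0c2f1fc, 0e079a7, 39066d4, 572be1d, 5cdb852, 7cc9002, 80cc89b, a225f7a, dd5af87}.
Reachable from 5cdb852: {572be1d, 5cdb852, a225f7a, dd5af87}.
In 39066d4's history but not 5cdb852's: {0c2f1fc, 0e079a7, 39066d4, 7cc9002, 80cc89b} — 5 commits.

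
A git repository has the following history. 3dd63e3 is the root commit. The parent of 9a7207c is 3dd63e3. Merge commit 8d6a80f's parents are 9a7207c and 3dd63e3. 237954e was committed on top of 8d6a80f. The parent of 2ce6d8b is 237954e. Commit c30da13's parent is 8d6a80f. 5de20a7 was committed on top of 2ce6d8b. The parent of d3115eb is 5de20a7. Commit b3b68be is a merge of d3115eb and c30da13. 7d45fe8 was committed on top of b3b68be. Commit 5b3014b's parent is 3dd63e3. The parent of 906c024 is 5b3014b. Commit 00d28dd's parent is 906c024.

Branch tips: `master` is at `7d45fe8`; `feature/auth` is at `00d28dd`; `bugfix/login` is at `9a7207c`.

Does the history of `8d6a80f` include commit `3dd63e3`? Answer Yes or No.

Yes

Ancestors of 8d6a80f (commits reachable by following parents): {3dd63e3, 8d6a80f, 9a7207c}.
3dd63e3 is in that set, so it is an ancestor of 8d6a80f.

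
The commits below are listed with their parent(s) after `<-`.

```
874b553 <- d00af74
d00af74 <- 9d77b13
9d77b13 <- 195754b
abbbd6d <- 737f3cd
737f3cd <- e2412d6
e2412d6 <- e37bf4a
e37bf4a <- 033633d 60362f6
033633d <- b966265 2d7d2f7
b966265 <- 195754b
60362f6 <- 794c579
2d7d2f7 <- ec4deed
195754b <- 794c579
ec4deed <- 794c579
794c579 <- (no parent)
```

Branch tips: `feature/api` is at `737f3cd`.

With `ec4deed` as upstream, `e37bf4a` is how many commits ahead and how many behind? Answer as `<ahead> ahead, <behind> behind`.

Reachable from e37bf4a: {033633d, 195754b, 2d7d2f7, 60362f6, 794c579, b966265, e37bf4a, ec4deed}.
Reachable from ec4deed: {794c579, ec4deed}.
Only in e37bf4a's history (ahead): {033633d, 195754b, 2d7d2f7, 60362f6, b966265, e37bf4a} — 6.
Only in ec4deed's history (behind): {} — 0.

6 ahead, 0 behind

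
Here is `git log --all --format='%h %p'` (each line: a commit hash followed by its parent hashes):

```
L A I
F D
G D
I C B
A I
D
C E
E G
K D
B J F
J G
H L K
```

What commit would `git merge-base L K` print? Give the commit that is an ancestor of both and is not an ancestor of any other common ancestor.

Ancestors of L: {A, B, C, D, E, F, G, I, J, L}.
Ancestors of K: {D, K}.
Common ancestors: {D}.
The only common ancestor is D, so it is the merge base.

D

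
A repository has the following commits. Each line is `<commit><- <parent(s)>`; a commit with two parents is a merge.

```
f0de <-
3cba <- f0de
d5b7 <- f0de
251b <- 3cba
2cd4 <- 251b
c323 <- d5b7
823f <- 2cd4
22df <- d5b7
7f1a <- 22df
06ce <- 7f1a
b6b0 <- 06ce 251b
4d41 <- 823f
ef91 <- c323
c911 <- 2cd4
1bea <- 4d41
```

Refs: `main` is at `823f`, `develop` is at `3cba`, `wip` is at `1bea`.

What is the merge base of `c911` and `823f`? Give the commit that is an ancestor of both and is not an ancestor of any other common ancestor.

2cd4

Ancestors of c911: {251b, 2cd4, 3cba, c911, f0de}.
Ancestors of 823f: {251b, 2cd4, 3cba, 823f, f0de}.
Common ancestors: {251b, 2cd4, 3cba, f0de}.
Among these, 2cd4 is not an ancestor of any other common ancestor — it is the merge base.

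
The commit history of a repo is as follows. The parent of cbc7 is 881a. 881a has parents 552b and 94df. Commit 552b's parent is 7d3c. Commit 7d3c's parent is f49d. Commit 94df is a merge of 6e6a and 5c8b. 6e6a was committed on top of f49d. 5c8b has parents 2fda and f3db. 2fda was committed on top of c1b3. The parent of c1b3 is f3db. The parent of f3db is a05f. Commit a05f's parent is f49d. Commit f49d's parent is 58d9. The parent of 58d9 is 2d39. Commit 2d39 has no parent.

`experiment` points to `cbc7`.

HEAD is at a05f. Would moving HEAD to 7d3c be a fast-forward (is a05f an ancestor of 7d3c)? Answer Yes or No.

No

A fast-forward from a05f to 7d3c is possible iff a05f is an ancestor of 7d3c.
Ancestors of 7d3c: {2d39, 58d9, 7d3c, f49d}.
a05f is not among them, so fast-forward is not possible.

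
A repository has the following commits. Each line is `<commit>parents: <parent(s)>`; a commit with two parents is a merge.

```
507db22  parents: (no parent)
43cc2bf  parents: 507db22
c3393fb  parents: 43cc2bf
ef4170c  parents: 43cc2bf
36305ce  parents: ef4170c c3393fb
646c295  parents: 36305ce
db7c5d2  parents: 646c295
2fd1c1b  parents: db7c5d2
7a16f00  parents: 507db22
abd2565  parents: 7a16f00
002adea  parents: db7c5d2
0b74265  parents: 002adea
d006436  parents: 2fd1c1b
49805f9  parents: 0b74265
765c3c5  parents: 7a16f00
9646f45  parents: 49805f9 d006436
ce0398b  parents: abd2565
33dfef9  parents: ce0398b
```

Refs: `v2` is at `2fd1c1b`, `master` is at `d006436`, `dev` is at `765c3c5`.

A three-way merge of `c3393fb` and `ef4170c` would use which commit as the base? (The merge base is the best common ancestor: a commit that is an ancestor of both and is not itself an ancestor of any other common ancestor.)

43cc2bf

Ancestors of c3393fb: {43cc2bf, 507db22, c3393fb}.
Ancestors of ef4170c: {43cc2bf, 507db22, ef4170c}.
Common ancestors: {43cc2bf, 507db22}.
Among these, 43cc2bf is not an ancestor of any other common ancestor — it is the merge base.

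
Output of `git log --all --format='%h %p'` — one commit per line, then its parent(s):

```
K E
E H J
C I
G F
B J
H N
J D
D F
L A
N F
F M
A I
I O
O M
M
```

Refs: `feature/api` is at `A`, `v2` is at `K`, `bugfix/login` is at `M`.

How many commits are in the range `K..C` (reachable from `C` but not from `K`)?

3

Reachable from C: {C, I, M, O}.
Reachable from K: {D, E, F, H, J, K, M, N}.
In C's history but not K's: {C, I, O} — 3 commits.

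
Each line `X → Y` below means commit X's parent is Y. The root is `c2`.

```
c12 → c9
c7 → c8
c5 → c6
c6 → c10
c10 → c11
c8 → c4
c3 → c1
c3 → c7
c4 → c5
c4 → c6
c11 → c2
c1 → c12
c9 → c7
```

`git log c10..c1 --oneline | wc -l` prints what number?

Reachable from c1: {c1, c10, c11, c12, c2, c4, c5, c6, c7, c8, c9}.
Reachable from c10: {c10, c11, c2}.
In c1's history but not c10's: {c1, c12, c4, c5, c6, c7, c8, c9} — 8 commits.

8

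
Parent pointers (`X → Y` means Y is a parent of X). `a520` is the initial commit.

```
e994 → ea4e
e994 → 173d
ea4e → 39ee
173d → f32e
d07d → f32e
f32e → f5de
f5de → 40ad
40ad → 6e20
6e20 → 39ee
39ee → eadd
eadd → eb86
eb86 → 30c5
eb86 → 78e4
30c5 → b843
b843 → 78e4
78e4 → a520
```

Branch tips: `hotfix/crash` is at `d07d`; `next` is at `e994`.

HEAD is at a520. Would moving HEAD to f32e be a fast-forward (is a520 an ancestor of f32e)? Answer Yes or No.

Yes

A fast-forward from a520 to f32e is possible iff a520 is an ancestor of f32e.
Ancestors of f32e: {30c5, 39ee, 40ad, 6e20, 78e4, a520, b843, eadd, eb86, f32e, f5de}.
a520 is among them, so fast-forward is possible.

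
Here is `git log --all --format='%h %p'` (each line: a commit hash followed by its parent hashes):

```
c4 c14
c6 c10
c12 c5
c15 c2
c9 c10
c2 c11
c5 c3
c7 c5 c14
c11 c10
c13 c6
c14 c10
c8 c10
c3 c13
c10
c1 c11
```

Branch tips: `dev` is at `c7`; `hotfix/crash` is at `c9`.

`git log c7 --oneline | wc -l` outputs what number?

Walking parent pointers from c7: reachable set = {c10, c13, c14, c3, c5, c6, c7}.
That is 7 commits.

7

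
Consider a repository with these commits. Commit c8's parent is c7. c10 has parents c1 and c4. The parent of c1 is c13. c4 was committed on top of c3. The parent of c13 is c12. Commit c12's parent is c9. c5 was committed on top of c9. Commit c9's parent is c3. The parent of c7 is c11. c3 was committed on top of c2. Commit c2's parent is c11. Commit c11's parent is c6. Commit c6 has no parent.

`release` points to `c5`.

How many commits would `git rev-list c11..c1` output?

Reachable from c1: {c1, c11, c12, c13, c2, c3, c6, c9}.
Reachable from c11: {c11, c6}.
In c1's history but not c11's: {c1, c12, c13, c2, c3, c9} — 6 commits.

6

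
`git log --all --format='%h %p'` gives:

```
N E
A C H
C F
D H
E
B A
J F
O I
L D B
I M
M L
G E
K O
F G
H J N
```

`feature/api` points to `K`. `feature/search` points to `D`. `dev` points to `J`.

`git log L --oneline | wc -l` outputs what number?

Walking parent pointers from L: reachable set = {A, B, C, D, E, F, G, H, J, L, N}.
That is 11 commits.

11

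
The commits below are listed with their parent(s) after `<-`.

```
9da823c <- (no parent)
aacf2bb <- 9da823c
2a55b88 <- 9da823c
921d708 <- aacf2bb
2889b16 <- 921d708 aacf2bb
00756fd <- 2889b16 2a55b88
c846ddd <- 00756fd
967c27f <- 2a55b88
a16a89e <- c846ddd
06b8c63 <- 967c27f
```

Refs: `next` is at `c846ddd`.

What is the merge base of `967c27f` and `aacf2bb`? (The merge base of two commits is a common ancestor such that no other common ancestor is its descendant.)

9da823c

Ancestors of 967c27f: {2a55b88, 967c27f, 9da823c}.
Ancestors of aacf2bb: {9da823c, aacf2bb}.
Common ancestors: {9da823c}.
The only common ancestor is 9da823c, so it is the merge base.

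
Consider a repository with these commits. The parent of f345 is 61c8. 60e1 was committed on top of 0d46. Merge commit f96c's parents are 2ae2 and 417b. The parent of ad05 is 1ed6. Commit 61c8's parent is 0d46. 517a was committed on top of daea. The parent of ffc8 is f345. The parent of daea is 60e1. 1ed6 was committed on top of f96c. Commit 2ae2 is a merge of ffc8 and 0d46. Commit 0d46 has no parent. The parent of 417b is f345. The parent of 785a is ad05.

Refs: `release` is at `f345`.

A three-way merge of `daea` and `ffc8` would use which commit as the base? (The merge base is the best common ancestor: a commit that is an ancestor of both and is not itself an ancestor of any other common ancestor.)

Ancestors of daea: {0d46, 60e1, daea}.
Ancestors of ffc8: {0d46, 61c8, f345, ffc8}.
Common ancestors: {0d46}.
The only common ancestor is 0d46, so it is the merge base.

0d46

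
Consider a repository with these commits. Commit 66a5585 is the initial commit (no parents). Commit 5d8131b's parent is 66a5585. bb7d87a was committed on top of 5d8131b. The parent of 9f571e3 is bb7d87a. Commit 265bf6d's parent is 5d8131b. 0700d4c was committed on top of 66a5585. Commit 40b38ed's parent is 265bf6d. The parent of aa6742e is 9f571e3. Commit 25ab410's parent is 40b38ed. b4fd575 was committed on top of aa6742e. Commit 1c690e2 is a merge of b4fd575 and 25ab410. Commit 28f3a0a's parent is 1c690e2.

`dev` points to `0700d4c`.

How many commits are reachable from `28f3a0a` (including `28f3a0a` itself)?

Walking parent pointers from 28f3a0a: reachable set = {1c690e2, 25ab410, 265bf6d, 28f3a0a, 40b38ed, 5d8131b, 66a5585, 9f571e3, aa6742e, b4fd575, bb7d87a}.
That is 11 commits.

11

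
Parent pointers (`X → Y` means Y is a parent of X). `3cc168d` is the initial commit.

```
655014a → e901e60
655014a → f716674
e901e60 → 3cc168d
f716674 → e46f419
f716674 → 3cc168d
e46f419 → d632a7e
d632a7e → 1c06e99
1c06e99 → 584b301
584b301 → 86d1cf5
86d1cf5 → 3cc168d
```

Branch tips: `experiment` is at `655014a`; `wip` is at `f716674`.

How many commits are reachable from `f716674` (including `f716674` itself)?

Walking parent pointers from f716674: reachable set = {1c06e99, 3cc168d, 584b301, 86d1cf5, d632a7e, e46f419, f716674}.
That is 7 commits.

7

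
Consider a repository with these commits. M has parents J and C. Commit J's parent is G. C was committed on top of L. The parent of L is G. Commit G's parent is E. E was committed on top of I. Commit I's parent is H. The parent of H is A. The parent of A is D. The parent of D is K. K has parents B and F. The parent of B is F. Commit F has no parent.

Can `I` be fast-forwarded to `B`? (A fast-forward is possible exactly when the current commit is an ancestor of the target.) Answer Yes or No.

A fast-forward from I to B is possible iff I is an ancestor of B.
Ancestors of B: {B, F}.
I is not among them, so fast-forward is not possible.

No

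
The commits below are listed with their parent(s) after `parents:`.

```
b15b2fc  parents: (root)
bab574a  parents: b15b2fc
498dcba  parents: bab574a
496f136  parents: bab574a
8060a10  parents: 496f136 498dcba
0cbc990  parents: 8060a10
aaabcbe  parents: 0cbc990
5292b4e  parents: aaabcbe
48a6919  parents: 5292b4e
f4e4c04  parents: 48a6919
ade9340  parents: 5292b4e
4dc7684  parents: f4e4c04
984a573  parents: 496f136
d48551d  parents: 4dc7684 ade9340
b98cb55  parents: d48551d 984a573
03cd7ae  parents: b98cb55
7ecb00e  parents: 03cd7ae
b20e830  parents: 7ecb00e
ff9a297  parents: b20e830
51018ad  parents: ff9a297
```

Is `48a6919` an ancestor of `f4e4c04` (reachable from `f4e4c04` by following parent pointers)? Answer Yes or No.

Yes

Ancestors of f4e4c04 (commits reachable by following parents): {0cbc990, 48a6919, 496f136, 498dcba, 5292b4e, 8060a10, aaabcbe, b15b2fc, bab574a, f4e4c04}.
48a6919 is in that set, so it is an ancestor of f4e4c04.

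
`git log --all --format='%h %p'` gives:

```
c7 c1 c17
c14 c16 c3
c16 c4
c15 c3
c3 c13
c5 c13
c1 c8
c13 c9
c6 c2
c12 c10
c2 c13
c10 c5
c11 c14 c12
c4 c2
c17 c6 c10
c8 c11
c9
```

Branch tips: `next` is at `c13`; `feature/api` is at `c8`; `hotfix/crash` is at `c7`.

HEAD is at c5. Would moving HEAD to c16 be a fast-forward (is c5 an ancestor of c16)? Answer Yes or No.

No

A fast-forward from c5 to c16 is possible iff c5 is an ancestor of c16.
Ancestors of c16: {c13, c16, c2, c4, c9}.
c5 is not among them, so fast-forward is not possible.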